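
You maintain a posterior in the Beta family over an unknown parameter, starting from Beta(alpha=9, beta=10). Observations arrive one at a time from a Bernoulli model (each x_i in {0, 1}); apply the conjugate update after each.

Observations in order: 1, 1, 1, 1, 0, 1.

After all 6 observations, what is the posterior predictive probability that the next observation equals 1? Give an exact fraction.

14/25

obs 1: x=1 → posterior Beta(10, 10)
obs 2: x=1 → posterior Beta(11, 10)
obs 3: x=1 → posterior Beta(12, 10)
obs 4: x=1 → posterior Beta(13, 10)
obs 5: x=0 → posterior Beta(13, 11)
obs 6: x=1 → posterior Beta(14, 11)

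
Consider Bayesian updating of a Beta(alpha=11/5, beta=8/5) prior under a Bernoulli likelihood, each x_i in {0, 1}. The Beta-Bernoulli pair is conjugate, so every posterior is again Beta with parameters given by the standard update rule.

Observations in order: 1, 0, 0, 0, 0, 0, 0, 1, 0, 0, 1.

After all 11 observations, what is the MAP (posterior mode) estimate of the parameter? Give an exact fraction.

21/64

obs 1: x=1 → posterior Beta(16/5, 8/5)
obs 2: x=0 → posterior Beta(16/5, 13/5)
obs 3: x=0 → posterior Beta(16/5, 18/5)
obs 4: x=0 → posterior Beta(16/5, 23/5)
obs 5: x=0 → posterior Beta(16/5, 28/5)
obs 6: x=0 → posterior Beta(16/5, 33/5)
obs 7: x=0 → posterior Beta(16/5, 38/5)
obs 8: x=1 → posterior Beta(21/5, 38/5)
obs 9: x=0 → posterior Beta(21/5, 43/5)
obs 10: x=0 → posterior Beta(21/5, 48/5)
obs 11: x=1 → posterior Beta(26/5, 48/5)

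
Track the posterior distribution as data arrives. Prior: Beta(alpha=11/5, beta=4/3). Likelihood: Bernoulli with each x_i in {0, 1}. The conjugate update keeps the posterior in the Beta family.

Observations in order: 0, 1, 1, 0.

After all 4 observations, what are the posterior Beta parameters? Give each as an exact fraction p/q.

alpha=21/5, beta=10/3

obs 1: x=0 → posterior Beta(11/5, 7/3)
obs 2: x=1 → posterior Beta(16/5, 7/3)
obs 3: x=1 → posterior Beta(21/5, 7/3)
obs 4: x=0 → posterior Beta(21/5, 10/3)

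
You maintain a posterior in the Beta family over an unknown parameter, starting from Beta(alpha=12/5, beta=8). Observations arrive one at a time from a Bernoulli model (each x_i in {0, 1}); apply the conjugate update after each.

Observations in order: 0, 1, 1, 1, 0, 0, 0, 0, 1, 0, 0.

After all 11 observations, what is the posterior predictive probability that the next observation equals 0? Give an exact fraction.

obs 1: x=0 → posterior Beta(12/5, 9)
obs 2: x=1 → posterior Beta(17/5, 9)
obs 3: x=1 → posterior Beta(22/5, 9)
obs 4: x=1 → posterior Beta(27/5, 9)
obs 5: x=0 → posterior Beta(27/5, 10)
obs 6: x=0 → posterior Beta(27/5, 11)
obs 7: x=0 → posterior Beta(27/5, 12)
obs 8: x=0 → posterior Beta(27/5, 13)
obs 9: x=1 → posterior Beta(32/5, 13)
obs 10: x=0 → posterior Beta(32/5, 14)
obs 11: x=0 → posterior Beta(32/5, 15)

75/107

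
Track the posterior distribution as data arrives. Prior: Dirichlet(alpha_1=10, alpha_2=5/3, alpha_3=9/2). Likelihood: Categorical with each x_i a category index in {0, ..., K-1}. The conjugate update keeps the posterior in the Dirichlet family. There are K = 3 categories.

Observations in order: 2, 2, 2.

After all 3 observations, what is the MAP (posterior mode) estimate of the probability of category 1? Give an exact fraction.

4/97

obs 1: x=2 → posterior Dirichlet(10, 5/3, 11/2)
obs 2: x=2 → posterior Dirichlet(10, 5/3, 13/2)
obs 3: x=2 → posterior Dirichlet(10, 5/3, 15/2)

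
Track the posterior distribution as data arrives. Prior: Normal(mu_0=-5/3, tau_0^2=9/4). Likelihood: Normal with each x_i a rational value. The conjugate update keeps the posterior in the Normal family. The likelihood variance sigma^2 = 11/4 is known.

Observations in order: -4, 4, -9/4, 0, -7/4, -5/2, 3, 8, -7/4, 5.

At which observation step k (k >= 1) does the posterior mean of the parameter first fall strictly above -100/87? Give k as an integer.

obs 1: x=-4 → posterior Normal(-163/60, 99/80)
obs 2: x=4 → posterior Normal(-55/87, 99/116)
obs 3: x=-9/4 → posterior Normal(-463/456, 99/152)
obs 4: x=0 → posterior Normal(-463/564, 99/188)
obs 5: x=-7/4 → posterior Normal(-163/168, 99/224)
obs 6: x=-5/2 → posterior Normal(-461/390, 99/260)
obs 7: x=3 → posterior Normal(-299/444, 99/296)
obs 8: x=8 → posterior Normal(133/498, 99/332)
obs 9: x=-7/4 → posterior Normal(77/1104, 99/368)
obs 10: x=5 → posterior Normal(617/1212, 99/404)

k = 2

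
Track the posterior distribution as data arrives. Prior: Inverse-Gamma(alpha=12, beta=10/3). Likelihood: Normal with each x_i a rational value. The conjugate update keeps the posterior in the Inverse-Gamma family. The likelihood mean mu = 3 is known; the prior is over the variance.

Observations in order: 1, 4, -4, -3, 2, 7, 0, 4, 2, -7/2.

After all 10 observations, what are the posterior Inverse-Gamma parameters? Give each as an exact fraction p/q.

alpha=17, beta=2003/24

obs 1: x=1 → posterior Inverse-Gamma(25/2, 16/3)
obs 2: x=4 → posterior Inverse-Gamma(13, 35/6)
obs 3: x=-4 → posterior Inverse-Gamma(27/2, 91/3)
obs 4: x=-3 → posterior Inverse-Gamma(14, 145/3)
obs 5: x=2 → posterior Inverse-Gamma(29/2, 293/6)
obs 6: x=7 → posterior Inverse-Gamma(15, 341/6)
obs 7: x=0 → posterior Inverse-Gamma(31/2, 184/3)
obs 8: x=4 → posterior Inverse-Gamma(16, 371/6)
obs 9: x=2 → posterior Inverse-Gamma(33/2, 187/3)
obs 10: x=-7/2 → posterior Inverse-Gamma(17, 2003/24)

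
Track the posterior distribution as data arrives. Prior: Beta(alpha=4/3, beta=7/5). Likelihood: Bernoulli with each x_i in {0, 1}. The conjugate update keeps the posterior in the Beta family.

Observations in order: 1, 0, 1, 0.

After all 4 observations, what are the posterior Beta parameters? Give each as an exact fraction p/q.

alpha=10/3, beta=17/5

obs 1: x=1 → posterior Beta(7/3, 7/5)
obs 2: x=0 → posterior Beta(7/3, 12/5)
obs 3: x=1 → posterior Beta(10/3, 12/5)
obs 4: x=0 → posterior Beta(10/3, 17/5)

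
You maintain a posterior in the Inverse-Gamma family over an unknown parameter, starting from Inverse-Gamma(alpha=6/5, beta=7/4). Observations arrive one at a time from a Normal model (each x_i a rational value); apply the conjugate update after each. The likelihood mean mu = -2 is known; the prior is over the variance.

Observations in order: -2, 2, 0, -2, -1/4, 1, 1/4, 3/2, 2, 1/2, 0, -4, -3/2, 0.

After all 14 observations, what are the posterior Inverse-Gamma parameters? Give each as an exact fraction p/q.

alpha=41/5, beta=699/16

obs 1: x=-2 → posterior Inverse-Gamma(17/10, 7/4)
obs 2: x=2 → posterior Inverse-Gamma(11/5, 39/4)
obs 3: x=0 → posterior Inverse-Gamma(27/10, 47/4)
obs 4: x=-2 → posterior Inverse-Gamma(16/5, 47/4)
obs 5: x=-1/4 → posterior Inverse-Gamma(37/10, 425/32)
obs 6: x=1 → posterior Inverse-Gamma(21/5, 569/32)
obs 7: x=1/4 → posterior Inverse-Gamma(47/10, 325/16)
obs 8: x=3/2 → posterior Inverse-Gamma(26/5, 423/16)
obs 9: x=2 → posterior Inverse-Gamma(57/10, 551/16)
obs 10: x=1/2 → posterior Inverse-Gamma(31/5, 601/16)
obs 11: x=0 → posterior Inverse-Gamma(67/10, 633/16)
obs 12: x=-4 → posterior Inverse-Gamma(36/5, 665/16)
obs 13: x=-3/2 → posterior Inverse-Gamma(77/10, 667/16)
obs 14: x=0 → posterior Inverse-Gamma(41/5, 699/16)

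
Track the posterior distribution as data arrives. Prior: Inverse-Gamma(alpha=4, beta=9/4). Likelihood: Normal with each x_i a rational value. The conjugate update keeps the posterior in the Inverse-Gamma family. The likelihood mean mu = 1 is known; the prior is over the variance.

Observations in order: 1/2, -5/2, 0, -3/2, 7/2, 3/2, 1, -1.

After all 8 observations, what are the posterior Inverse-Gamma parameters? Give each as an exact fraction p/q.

obs 1: x=1/2 → posterior Inverse-Gamma(9/2, 19/8)
obs 2: x=-5/2 → posterior Inverse-Gamma(5, 17/2)
obs 3: x=0 → posterior Inverse-Gamma(11/2, 9)
obs 4: x=-3/2 → posterior Inverse-Gamma(6, 97/8)
obs 5: x=7/2 → posterior Inverse-Gamma(13/2, 61/4)
obs 6: x=3/2 → posterior Inverse-Gamma(7, 123/8)
obs 7: x=1 → posterior Inverse-Gamma(15/2, 123/8)
obs 8: x=-1 → posterior Inverse-Gamma(8, 139/8)

alpha=8, beta=139/8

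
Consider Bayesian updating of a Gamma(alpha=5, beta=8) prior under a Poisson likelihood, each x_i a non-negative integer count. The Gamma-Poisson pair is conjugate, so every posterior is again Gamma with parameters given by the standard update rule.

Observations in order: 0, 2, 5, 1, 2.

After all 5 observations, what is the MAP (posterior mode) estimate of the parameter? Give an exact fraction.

obs 1: x=0 → posterior Gamma(5, 9)
obs 2: x=2 → posterior Gamma(7, 10)
obs 3: x=5 → posterior Gamma(12, 11)
obs 4: x=1 → posterior Gamma(13, 12)
obs 5: x=2 → posterior Gamma(15, 13)

14/13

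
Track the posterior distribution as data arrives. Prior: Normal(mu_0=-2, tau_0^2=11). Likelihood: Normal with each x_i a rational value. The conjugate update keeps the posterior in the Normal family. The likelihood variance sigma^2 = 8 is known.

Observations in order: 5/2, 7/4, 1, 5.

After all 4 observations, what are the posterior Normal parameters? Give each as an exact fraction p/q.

mu_0=387/208, tau_0^2=22/13

obs 1: x=5/2 → posterior Normal(23/38, 88/19)
obs 2: x=7/4 → posterior Normal(41/40, 44/15)
obs 3: x=1 → posterior Normal(167/164, 88/41)
obs 4: x=5 → posterior Normal(387/208, 22/13)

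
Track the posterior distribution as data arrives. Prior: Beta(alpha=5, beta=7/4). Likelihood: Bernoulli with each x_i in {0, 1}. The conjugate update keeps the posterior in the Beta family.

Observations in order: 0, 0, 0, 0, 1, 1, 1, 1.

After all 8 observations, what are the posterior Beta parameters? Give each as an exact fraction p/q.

obs 1: x=0 → posterior Beta(5, 11/4)
obs 2: x=0 → posterior Beta(5, 15/4)
obs 3: x=0 → posterior Beta(5, 19/4)
obs 4: x=0 → posterior Beta(5, 23/4)
obs 5: x=1 → posterior Beta(6, 23/4)
obs 6: x=1 → posterior Beta(7, 23/4)
obs 7: x=1 → posterior Beta(8, 23/4)
obs 8: x=1 → posterior Beta(9, 23/4)

alpha=9, beta=23/4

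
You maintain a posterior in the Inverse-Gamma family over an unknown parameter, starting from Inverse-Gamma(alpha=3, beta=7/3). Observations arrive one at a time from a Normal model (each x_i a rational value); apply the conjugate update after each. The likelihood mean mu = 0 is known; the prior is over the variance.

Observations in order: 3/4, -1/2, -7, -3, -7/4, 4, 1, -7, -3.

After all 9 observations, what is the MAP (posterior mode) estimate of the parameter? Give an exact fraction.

3397/408

obs 1: x=3/4 → posterior Inverse-Gamma(7/2, 251/96)
obs 2: x=-1/2 → posterior Inverse-Gamma(4, 263/96)
obs 3: x=-7 → posterior Inverse-Gamma(9/2, 2615/96)
obs 4: x=-3 → posterior Inverse-Gamma(5, 3047/96)
obs 5: x=-7/4 → posterior Inverse-Gamma(11/2, 1597/48)
obs 6: x=4 → posterior Inverse-Gamma(6, 1981/48)
obs 7: x=1 → posterior Inverse-Gamma(13/2, 2005/48)
obs 8: x=-7 → posterior Inverse-Gamma(7, 3181/48)
obs 9: x=-3 → posterior Inverse-Gamma(15/2, 3397/48)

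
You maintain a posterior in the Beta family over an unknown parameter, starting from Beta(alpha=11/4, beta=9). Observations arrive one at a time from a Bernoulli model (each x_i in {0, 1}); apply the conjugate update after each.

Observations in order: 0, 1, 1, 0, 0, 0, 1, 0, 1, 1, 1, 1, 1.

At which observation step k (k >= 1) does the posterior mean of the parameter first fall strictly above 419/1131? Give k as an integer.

k = 11

obs 1: x=0 → posterior Beta(11/4, 10)
obs 2: x=1 → posterior Beta(15/4, 10)
obs 3: x=1 → posterior Beta(19/4, 10)
obs 4: x=0 → posterior Beta(19/4, 11)
obs 5: x=0 → posterior Beta(19/4, 12)
obs 6: x=0 → posterior Beta(19/4, 13)
obs 7: x=1 → posterior Beta(23/4, 13)
obs 8: x=0 → posterior Beta(23/4, 14)
obs 9: x=1 → posterior Beta(27/4, 14)
obs 10: x=1 → posterior Beta(31/4, 14)
obs 11: x=1 → posterior Beta(35/4, 14)
obs 12: x=1 → posterior Beta(39/4, 14)
obs 13: x=1 → posterior Beta(43/4, 14)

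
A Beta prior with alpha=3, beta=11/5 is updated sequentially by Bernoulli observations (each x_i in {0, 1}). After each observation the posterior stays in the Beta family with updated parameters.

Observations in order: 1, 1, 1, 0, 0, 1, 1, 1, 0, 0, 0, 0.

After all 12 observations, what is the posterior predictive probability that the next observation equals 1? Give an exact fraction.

obs 1: x=1 → posterior Beta(4, 11/5)
obs 2: x=1 → posterior Beta(5, 11/5)
obs 3: x=1 → posterior Beta(6, 11/5)
obs 4: x=0 → posterior Beta(6, 16/5)
obs 5: x=0 → posterior Beta(6, 21/5)
obs 6: x=1 → posterior Beta(7, 21/5)
obs 7: x=1 → posterior Beta(8, 21/5)
obs 8: x=1 → posterior Beta(9, 21/5)
obs 9: x=0 → posterior Beta(9, 26/5)
obs 10: x=0 → posterior Beta(9, 31/5)
obs 11: x=0 → posterior Beta(9, 36/5)
obs 12: x=0 → posterior Beta(9, 41/5)

45/86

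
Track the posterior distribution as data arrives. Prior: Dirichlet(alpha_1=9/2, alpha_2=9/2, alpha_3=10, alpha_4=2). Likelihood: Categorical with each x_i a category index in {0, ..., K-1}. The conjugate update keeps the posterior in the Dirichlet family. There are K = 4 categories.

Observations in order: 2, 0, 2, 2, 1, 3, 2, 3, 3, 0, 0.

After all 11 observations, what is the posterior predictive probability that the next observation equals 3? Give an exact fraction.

5/32

obs 1: x=2 → posterior Dirichlet(9/2, 9/2, 11, 2)
obs 2: x=0 → posterior Dirichlet(11/2, 9/2, 11, 2)
obs 3: x=2 → posterior Dirichlet(11/2, 9/2, 12, 2)
obs 4: x=2 → posterior Dirichlet(11/2, 9/2, 13, 2)
obs 5: x=1 → posterior Dirichlet(11/2, 11/2, 13, 2)
obs 6: x=3 → posterior Dirichlet(11/2, 11/2, 13, 3)
obs 7: x=2 → posterior Dirichlet(11/2, 11/2, 14, 3)
obs 8: x=3 → posterior Dirichlet(11/2, 11/2, 14, 4)
obs 9: x=3 → posterior Dirichlet(11/2, 11/2, 14, 5)
obs 10: x=0 → posterior Dirichlet(13/2, 11/2, 14, 5)
obs 11: x=0 → posterior Dirichlet(15/2, 11/2, 14, 5)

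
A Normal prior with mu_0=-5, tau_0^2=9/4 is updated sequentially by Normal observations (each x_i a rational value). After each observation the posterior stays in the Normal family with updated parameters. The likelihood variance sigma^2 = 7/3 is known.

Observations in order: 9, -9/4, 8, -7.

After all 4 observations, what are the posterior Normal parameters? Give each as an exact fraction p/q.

obs 1: x=9 → posterior Normal(103/55, 63/55)
obs 2: x=-9/4 → posterior Normal(169/328, 63/82)
obs 3: x=8 → posterior Normal(1033/436, 63/109)
obs 4: x=-7 → posterior Normal(277/544, 63/136)

mu_0=277/544, tau_0^2=63/136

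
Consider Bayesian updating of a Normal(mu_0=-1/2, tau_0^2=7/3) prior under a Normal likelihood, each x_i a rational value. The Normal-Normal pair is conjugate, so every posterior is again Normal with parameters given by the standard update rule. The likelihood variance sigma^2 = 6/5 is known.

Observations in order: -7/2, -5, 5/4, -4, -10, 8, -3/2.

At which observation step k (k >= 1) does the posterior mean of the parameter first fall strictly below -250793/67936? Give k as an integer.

k = 5

obs 1: x=-7/2 → posterior Normal(-263/106, 42/53)
obs 2: x=-5 → posterior Normal(-613/176, 21/44)
obs 3: x=5/4 → posterior Normal(-1051/492, 14/41)
obs 4: x=-4 → posterior Normal(-1611/632, 21/79)
obs 5: x=-10 → posterior Normal(-3011/772, 42/193)
obs 6: x=8 → posterior Normal(-1891/912, 7/38)
obs 7: x=-3/2 → posterior Normal(-2101/1052, 42/263)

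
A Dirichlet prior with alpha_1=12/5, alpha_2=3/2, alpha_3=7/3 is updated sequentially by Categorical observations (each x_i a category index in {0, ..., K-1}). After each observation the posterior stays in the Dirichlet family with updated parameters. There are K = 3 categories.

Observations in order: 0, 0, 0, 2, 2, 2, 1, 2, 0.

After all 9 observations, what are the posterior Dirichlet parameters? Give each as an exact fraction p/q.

alpha_1=32/5, alpha_2=5/2, alpha_3=19/3

obs 1: x=0 → posterior Dirichlet(17/5, 3/2, 7/3)
obs 2: x=0 → posterior Dirichlet(22/5, 3/2, 7/3)
obs 3: x=0 → posterior Dirichlet(27/5, 3/2, 7/3)
obs 4: x=2 → posterior Dirichlet(27/5, 3/2, 10/3)
obs 5: x=2 → posterior Dirichlet(27/5, 3/2, 13/3)
obs 6: x=2 → posterior Dirichlet(27/5, 3/2, 16/3)
obs 7: x=1 → posterior Dirichlet(27/5, 5/2, 16/3)
obs 8: x=2 → posterior Dirichlet(27/5, 5/2, 19/3)
obs 9: x=0 → posterior Dirichlet(32/5, 5/2, 19/3)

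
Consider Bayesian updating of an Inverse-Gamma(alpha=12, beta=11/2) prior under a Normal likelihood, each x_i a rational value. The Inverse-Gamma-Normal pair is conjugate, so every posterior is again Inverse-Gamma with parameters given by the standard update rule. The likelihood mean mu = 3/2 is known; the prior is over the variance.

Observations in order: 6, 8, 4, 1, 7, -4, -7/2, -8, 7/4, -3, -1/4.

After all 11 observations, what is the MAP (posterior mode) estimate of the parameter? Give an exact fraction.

2233/296

obs 1: x=6 → posterior Inverse-Gamma(25/2, 125/8)
obs 2: x=8 → posterior Inverse-Gamma(13, 147/4)
obs 3: x=4 → posterior Inverse-Gamma(27/2, 319/8)
obs 4: x=1 → posterior Inverse-Gamma(14, 40)
obs 5: x=7 → posterior Inverse-Gamma(29/2, 441/8)
obs 6: x=-4 → posterior Inverse-Gamma(15, 281/4)
obs 7: x=-7/2 → posterior Inverse-Gamma(31/2, 331/4)
obs 8: x=-8 → posterior Inverse-Gamma(16, 1023/8)
obs 9: x=7/4 → posterior Inverse-Gamma(33/2, 4093/32)
obs 10: x=-3 → posterior Inverse-Gamma(17, 4417/32)
obs 11: x=-1/4 → posterior Inverse-Gamma(35/2, 2233/16)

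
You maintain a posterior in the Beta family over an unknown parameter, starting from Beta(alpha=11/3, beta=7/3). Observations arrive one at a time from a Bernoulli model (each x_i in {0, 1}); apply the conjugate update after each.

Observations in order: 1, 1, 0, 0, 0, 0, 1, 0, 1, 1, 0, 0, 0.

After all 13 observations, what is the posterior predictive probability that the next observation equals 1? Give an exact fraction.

obs 1: x=1 → posterior Beta(14/3, 7/3)
obs 2: x=1 → posterior Beta(17/3, 7/3)
obs 3: x=0 → posterior Beta(17/3, 10/3)
obs 4: x=0 → posterior Beta(17/3, 13/3)
obs 5: x=0 → posterior Beta(17/3, 16/3)
obs 6: x=0 → posterior Beta(17/3, 19/3)
obs 7: x=1 → posterior Beta(20/3, 19/3)
obs 8: x=0 → posterior Beta(20/3, 22/3)
obs 9: x=1 → posterior Beta(23/3, 22/3)
obs 10: x=1 → posterior Beta(26/3, 22/3)
obs 11: x=0 → posterior Beta(26/3, 25/3)
obs 12: x=0 → posterior Beta(26/3, 28/3)
obs 13: x=0 → posterior Beta(26/3, 31/3)

26/57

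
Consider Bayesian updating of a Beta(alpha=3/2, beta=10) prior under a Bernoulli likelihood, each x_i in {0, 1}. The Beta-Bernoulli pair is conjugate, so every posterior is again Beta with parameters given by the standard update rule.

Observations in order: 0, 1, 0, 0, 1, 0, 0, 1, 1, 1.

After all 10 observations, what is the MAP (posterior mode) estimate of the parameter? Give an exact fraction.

11/39

obs 1: x=0 → posterior Beta(3/2, 11)
obs 2: x=1 → posterior Beta(5/2, 11)
obs 3: x=0 → posterior Beta(5/2, 12)
obs 4: x=0 → posterior Beta(5/2, 13)
obs 5: x=1 → posterior Beta(7/2, 13)
obs 6: x=0 → posterior Beta(7/2, 14)
obs 7: x=0 → posterior Beta(7/2, 15)
obs 8: x=1 → posterior Beta(9/2, 15)
obs 9: x=1 → posterior Beta(11/2, 15)
obs 10: x=1 → posterior Beta(13/2, 15)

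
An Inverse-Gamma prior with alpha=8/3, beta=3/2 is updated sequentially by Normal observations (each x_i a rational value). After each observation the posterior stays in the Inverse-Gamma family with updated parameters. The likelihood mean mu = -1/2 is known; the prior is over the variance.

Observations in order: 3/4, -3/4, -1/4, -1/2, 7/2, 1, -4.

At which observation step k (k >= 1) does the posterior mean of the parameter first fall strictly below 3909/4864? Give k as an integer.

k = 3

obs 1: x=3/4 → posterior Inverse-Gamma(19/6, 73/32)
obs 2: x=-3/4 → posterior Inverse-Gamma(11/3, 37/16)
obs 3: x=-1/4 → posterior Inverse-Gamma(25/6, 75/32)
obs 4: x=-1/2 → posterior Inverse-Gamma(14/3, 75/32)
obs 5: x=7/2 → posterior Inverse-Gamma(31/6, 331/32)
obs 6: x=1 → posterior Inverse-Gamma(17/3, 367/32)
obs 7: x=-4 → posterior Inverse-Gamma(37/6, 563/32)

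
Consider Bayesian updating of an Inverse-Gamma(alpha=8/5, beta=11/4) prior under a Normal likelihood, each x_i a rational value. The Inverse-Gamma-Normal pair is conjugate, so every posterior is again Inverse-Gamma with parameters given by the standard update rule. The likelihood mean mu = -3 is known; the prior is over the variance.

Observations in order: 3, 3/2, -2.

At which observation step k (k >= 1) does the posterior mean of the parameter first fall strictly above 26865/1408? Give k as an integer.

k = 2

obs 1: x=3 → posterior Inverse-Gamma(21/10, 83/4)
obs 2: x=3/2 → posterior Inverse-Gamma(13/5, 247/8)
obs 3: x=-2 → posterior Inverse-Gamma(31/10, 251/8)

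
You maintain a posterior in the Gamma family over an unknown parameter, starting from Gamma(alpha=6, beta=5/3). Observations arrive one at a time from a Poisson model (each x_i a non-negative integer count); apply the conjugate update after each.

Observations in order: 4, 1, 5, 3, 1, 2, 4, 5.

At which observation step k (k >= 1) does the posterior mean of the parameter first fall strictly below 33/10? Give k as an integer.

k = 2

obs 1: x=4 → posterior Gamma(10, 8/3)
obs 2: x=1 → posterior Gamma(11, 11/3)
obs 3: x=5 → posterior Gamma(16, 14/3)
obs 4: x=3 → posterior Gamma(19, 17/3)
obs 5: x=1 → posterior Gamma(20, 20/3)
obs 6: x=2 → posterior Gamma(22, 23/3)
obs 7: x=4 → posterior Gamma(26, 26/3)
obs 8: x=5 → posterior Gamma(31, 29/3)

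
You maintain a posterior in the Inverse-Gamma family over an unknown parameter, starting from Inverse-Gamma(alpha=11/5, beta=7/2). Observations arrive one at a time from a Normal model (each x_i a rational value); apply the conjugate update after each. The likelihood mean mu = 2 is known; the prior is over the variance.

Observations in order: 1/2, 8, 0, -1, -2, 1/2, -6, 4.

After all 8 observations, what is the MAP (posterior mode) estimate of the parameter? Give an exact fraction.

1445/144

obs 1: x=1/2 → posterior Inverse-Gamma(27/10, 37/8)
obs 2: x=8 → posterior Inverse-Gamma(16/5, 181/8)
obs 3: x=0 → posterior Inverse-Gamma(37/10, 197/8)
obs 4: x=-1 → posterior Inverse-Gamma(21/5, 233/8)
obs 5: x=-2 → posterior Inverse-Gamma(47/10, 297/8)
obs 6: x=1/2 → posterior Inverse-Gamma(26/5, 153/4)
obs 7: x=-6 → posterior Inverse-Gamma(57/10, 281/4)
obs 8: x=4 → posterior Inverse-Gamma(31/5, 289/4)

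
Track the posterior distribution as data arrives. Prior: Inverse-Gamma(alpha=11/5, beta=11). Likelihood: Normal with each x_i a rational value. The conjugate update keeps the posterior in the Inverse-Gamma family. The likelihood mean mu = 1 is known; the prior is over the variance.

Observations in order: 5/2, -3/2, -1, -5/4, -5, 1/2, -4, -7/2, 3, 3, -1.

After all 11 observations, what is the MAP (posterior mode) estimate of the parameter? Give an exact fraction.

obs 1: x=5/2 → posterior Inverse-Gamma(27/10, 97/8)
obs 2: x=-3/2 → posterior Inverse-Gamma(16/5, 61/4)
obs 3: x=-1 → posterior Inverse-Gamma(37/10, 69/4)
obs 4: x=-5/4 → posterior Inverse-Gamma(21/5, 633/32)
obs 5: x=-5 → posterior Inverse-Gamma(47/10, 1209/32)
obs 6: x=1/2 → posterior Inverse-Gamma(26/5, 1213/32)
obs 7: x=-4 → posterior Inverse-Gamma(57/10, 1613/32)
obs 8: x=-7/2 → posterior Inverse-Gamma(31/5, 1937/32)
obs 9: x=3 → posterior Inverse-Gamma(67/10, 2001/32)
obs 10: x=3 → posterior Inverse-Gamma(36/5, 2065/32)
obs 11: x=-1 → posterior Inverse-Gamma(77/10, 2129/32)

10645/1392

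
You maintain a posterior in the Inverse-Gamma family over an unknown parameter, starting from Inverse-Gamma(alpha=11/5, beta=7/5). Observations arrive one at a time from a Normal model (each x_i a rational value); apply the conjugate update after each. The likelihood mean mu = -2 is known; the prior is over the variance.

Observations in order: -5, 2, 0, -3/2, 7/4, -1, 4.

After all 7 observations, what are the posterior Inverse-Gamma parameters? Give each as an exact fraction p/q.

obs 1: x=-5 → posterior Inverse-Gamma(27/10, 59/10)
obs 2: x=2 → posterior Inverse-Gamma(16/5, 139/10)
obs 3: x=0 → posterior Inverse-Gamma(37/10, 159/10)
obs 4: x=-3/2 → posterior Inverse-Gamma(21/5, 641/40)
obs 5: x=7/4 → posterior Inverse-Gamma(47/10, 3689/160)
obs 6: x=-1 → posterior Inverse-Gamma(26/5, 3769/160)
obs 7: x=4 → posterior Inverse-Gamma(57/10, 6649/160)

alpha=57/10, beta=6649/160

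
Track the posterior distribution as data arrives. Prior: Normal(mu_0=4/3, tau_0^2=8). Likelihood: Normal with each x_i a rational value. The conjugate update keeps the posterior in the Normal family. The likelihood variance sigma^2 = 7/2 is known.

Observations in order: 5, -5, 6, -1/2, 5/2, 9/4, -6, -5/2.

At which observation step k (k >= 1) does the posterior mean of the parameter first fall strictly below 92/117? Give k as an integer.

k = 2

obs 1: x=5 → posterior Normal(268/69, 56/23)
obs 2: x=-5 → posterior Normal(28/117, 56/39)
obs 3: x=6 → posterior Normal(316/165, 56/55)
obs 4: x=-1/2 → posterior Normal(292/213, 56/71)
obs 5: x=5/2 → posterior Normal(412/261, 56/87)
obs 6: x=9/4 → posterior Normal(520/309, 56/103)
obs 7: x=-6 → posterior Normal(232/357, 8/17)
obs 8: x=-5/2 → posterior Normal(112/405, 56/135)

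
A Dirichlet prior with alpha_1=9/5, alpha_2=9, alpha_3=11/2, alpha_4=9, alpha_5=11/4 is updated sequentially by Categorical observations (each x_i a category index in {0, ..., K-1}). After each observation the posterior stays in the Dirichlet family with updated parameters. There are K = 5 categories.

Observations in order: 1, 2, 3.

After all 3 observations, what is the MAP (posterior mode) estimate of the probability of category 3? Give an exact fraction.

180/521

obs 1: x=1 → posterior Dirichlet(9/5, 10, 11/2, 9, 11/4)
obs 2: x=2 → posterior Dirichlet(9/5, 10, 13/2, 9, 11/4)
obs 3: x=3 → posterior Dirichlet(9/5, 10, 13/2, 10, 11/4)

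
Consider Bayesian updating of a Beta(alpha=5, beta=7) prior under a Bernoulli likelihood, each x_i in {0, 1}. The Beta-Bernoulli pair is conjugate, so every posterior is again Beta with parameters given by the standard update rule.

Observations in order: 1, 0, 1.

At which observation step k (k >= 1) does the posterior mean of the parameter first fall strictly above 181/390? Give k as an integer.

k = 3

obs 1: x=1 → posterior Beta(6, 7)
obs 2: x=0 → posterior Beta(6, 8)
obs 3: x=1 → posterior Beta(7, 8)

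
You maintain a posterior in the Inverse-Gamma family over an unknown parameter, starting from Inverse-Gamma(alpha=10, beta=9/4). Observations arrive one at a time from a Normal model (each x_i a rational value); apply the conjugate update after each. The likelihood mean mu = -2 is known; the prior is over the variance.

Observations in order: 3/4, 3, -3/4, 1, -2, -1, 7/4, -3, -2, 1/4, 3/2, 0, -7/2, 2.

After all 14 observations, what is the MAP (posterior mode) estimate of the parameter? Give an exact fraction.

obs 1: x=3/4 → posterior Inverse-Gamma(21/2, 193/32)
obs 2: x=3 → posterior Inverse-Gamma(11, 593/32)
obs 3: x=-3/4 → posterior Inverse-Gamma(23/2, 309/16)
obs 4: x=1 → posterior Inverse-Gamma(12, 381/16)
obs 5: x=-2 → posterior Inverse-Gamma(25/2, 381/16)
obs 6: x=-1 → posterior Inverse-Gamma(13, 389/16)
obs 7: x=7/4 → posterior Inverse-Gamma(27/2, 1003/32)
obs 8: x=-3 → posterior Inverse-Gamma(14, 1019/32)
obs 9: x=-2 → posterior Inverse-Gamma(29/2, 1019/32)
obs 10: x=1/4 → posterior Inverse-Gamma(15, 275/8)
obs 11: x=3/2 → posterior Inverse-Gamma(31/2, 81/2)
obs 12: x=0 → posterior Inverse-Gamma(16, 85/2)
obs 13: x=-7/2 → posterior Inverse-Gamma(33/2, 349/8)
obs 14: x=2 → posterior Inverse-Gamma(17, 413/8)

413/144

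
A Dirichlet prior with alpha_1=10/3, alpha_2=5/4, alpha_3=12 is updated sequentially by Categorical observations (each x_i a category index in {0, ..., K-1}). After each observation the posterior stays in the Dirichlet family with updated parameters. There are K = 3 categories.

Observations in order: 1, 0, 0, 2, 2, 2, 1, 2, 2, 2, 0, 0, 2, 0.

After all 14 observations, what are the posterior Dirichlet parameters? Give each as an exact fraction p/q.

alpha_1=25/3, alpha_2=13/4, alpha_3=19

obs 1: x=1 → posterior Dirichlet(10/3, 9/4, 12)
obs 2: x=0 → posterior Dirichlet(13/3, 9/4, 12)
obs 3: x=0 → posterior Dirichlet(16/3, 9/4, 12)
obs 4: x=2 → posterior Dirichlet(16/3, 9/4, 13)
obs 5: x=2 → posterior Dirichlet(16/3, 9/4, 14)
obs 6: x=2 → posterior Dirichlet(16/3, 9/4, 15)
obs 7: x=1 → posterior Dirichlet(16/3, 13/4, 15)
obs 8: x=2 → posterior Dirichlet(16/3, 13/4, 16)
obs 9: x=2 → posterior Dirichlet(16/3, 13/4, 17)
obs 10: x=2 → posterior Dirichlet(16/3, 13/4, 18)
obs 11: x=0 → posterior Dirichlet(19/3, 13/4, 18)
obs 12: x=0 → posterior Dirichlet(22/3, 13/4, 18)
obs 13: x=2 → posterior Dirichlet(22/3, 13/4, 19)
obs 14: x=0 → posterior Dirichlet(25/3, 13/4, 19)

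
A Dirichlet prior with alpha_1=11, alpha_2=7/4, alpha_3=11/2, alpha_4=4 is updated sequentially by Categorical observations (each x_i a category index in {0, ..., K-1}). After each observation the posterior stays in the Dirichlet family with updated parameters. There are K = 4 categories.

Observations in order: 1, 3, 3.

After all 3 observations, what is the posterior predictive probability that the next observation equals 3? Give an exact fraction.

24/101

obs 1: x=1 → posterior Dirichlet(11, 11/4, 11/2, 4)
obs 2: x=3 → posterior Dirichlet(11, 11/4, 11/2, 5)
obs 3: x=3 → posterior Dirichlet(11, 11/4, 11/2, 6)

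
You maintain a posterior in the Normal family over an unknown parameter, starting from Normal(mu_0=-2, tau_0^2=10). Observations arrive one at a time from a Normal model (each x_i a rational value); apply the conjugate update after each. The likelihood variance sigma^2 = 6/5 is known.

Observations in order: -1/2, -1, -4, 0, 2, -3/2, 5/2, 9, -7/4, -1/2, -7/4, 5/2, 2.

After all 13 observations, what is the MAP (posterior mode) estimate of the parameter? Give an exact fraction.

169/328

obs 1: x=-1/2 → posterior Normal(-37/56, 15/14)
obs 2: x=-1 → posterior Normal(-87/106, 30/53)
obs 3: x=-4 → posterior Normal(-287/156, 5/13)
obs 4: x=0 → posterior Normal(-287/206, 30/103)
obs 5: x=2 → posterior Normal(-187/256, 15/64)
obs 6: x=-3/2 → posterior Normal(-131/153, 10/51)
obs 7: x=5/2 → posterior Normal(-137/356, 15/89)
obs 8: x=9 → posterior Normal(313/406, 30/203)
obs 9: x=-7/4 → posterior Normal(451/912, 5/38)
obs 10: x=-1/2 → posterior Normal(401/1012, 30/253)
obs 11: x=-7/4 → posterior Normal(113/556, 15/139)
obs 12: x=5/2 → posterior Normal(119/303, 10/101)
obs 13: x=2 → posterior Normal(169/328, 15/164)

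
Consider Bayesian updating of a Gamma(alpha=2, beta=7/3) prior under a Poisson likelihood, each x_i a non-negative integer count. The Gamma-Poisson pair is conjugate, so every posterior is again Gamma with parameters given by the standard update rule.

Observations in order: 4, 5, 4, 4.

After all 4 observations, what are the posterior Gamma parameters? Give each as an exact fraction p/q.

alpha=19, beta=19/3

obs 1: x=4 → posterior Gamma(6, 10/3)
obs 2: x=5 → posterior Gamma(11, 13/3)
obs 3: x=4 → posterior Gamma(15, 16/3)
obs 4: x=4 → posterior Gamma(19, 19/3)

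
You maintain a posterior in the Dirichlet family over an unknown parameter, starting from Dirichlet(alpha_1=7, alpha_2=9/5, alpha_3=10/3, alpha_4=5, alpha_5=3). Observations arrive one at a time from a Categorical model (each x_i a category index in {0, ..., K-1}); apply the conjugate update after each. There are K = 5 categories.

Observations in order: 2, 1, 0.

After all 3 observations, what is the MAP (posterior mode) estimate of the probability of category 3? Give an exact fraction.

obs 1: x=2 → posterior Dirichlet(7, 9/5, 13/3, 5, 3)
obs 2: x=1 → posterior Dirichlet(7, 14/5, 13/3, 5, 3)
obs 3: x=0 → posterior Dirichlet(8, 14/5, 13/3, 5, 3)

15/68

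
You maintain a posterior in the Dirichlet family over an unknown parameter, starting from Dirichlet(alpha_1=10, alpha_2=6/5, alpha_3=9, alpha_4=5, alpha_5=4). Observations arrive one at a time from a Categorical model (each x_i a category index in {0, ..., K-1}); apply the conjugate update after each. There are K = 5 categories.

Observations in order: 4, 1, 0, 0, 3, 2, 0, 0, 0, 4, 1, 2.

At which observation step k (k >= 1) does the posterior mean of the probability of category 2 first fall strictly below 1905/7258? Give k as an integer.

obs 1: x=4 → posterior Dirichlet(10, 6/5, 9, 5, 5)
obs 2: x=1 → posterior Dirichlet(10, 11/5, 9, 5, 5)
obs 3: x=0 → posterior Dirichlet(11, 11/5, 9, 5, 5)
obs 4: x=0 → posterior Dirichlet(12, 11/5, 9, 5, 5)
obs 5: x=3 → posterior Dirichlet(12, 11/5, 9, 6, 5)
obs 6: x=2 → posterior Dirichlet(12, 11/5, 10, 6, 5)
obs 7: x=0 → posterior Dirichlet(13, 11/5, 10, 6, 5)
obs 8: x=0 → posterior Dirichlet(14, 11/5, 10, 6, 5)
obs 9: x=0 → posterior Dirichlet(15, 11/5, 10, 6, 5)
obs 10: x=4 → posterior Dirichlet(15, 11/5, 10, 6, 6)
obs 11: x=1 → posterior Dirichlet(15, 16/5, 10, 6, 6)
obs 12: x=2 → posterior Dirichlet(15, 16/5, 11, 6, 6)

k = 9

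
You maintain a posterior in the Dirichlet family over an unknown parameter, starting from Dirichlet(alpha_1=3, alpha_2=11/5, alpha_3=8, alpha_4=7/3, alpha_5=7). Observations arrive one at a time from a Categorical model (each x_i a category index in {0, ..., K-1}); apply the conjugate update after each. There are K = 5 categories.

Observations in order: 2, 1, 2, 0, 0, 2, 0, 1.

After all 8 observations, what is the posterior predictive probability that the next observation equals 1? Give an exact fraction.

63/458

obs 1: x=2 → posterior Dirichlet(3, 11/5, 9, 7/3, 7)
obs 2: x=1 → posterior Dirichlet(3, 16/5, 9, 7/3, 7)
obs 3: x=2 → posterior Dirichlet(3, 16/5, 10, 7/3, 7)
obs 4: x=0 → posterior Dirichlet(4, 16/5, 10, 7/3, 7)
obs 5: x=0 → posterior Dirichlet(5, 16/5, 10, 7/3, 7)
obs 6: x=2 → posterior Dirichlet(5, 16/5, 11, 7/3, 7)
obs 7: x=0 → posterior Dirichlet(6, 16/5, 11, 7/3, 7)
obs 8: x=1 → posterior Dirichlet(6, 21/5, 11, 7/3, 7)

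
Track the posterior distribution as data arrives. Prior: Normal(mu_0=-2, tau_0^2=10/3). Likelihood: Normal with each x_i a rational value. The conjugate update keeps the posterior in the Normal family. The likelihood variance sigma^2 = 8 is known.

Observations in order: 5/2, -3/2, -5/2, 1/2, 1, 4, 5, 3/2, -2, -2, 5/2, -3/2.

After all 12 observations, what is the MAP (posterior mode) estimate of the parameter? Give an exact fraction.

obs 1: x=5/2 → posterior Normal(-23/34, 40/17)
obs 2: x=-3/2 → posterior Normal(-19/22, 20/11)
obs 3: x=-5/2 → posterior Normal(-7/6, 40/27)
obs 4: x=1/2 → posterior Normal(-29/32, 5/4)
obs 5: x=1 → posterior Normal(-24/37, 40/37)
obs 6: x=4 → posterior Normal(-2/21, 20/21)
obs 7: x=5 → posterior Normal(21/47, 40/47)
obs 8: x=3/2 → posterior Normal(57/104, 10/13)
obs 9: x=-2 → posterior Normal(37/114, 40/57)
obs 10: x=-2 → posterior Normal(17/124, 20/31)
obs 11: x=5/2 → posterior Normal(21/67, 40/67)
obs 12: x=-3/2 → posterior Normal(3/16, 5/9)

3/16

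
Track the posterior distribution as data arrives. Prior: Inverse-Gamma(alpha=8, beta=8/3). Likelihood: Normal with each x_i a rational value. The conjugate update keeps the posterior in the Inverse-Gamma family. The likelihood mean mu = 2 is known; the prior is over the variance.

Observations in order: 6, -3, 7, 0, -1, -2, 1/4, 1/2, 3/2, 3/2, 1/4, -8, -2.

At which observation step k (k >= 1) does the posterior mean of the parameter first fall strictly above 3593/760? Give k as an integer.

obs 1: x=6 → posterior Inverse-Gamma(17/2, 32/3)
obs 2: x=-3 → posterior Inverse-Gamma(9, 139/6)
obs 3: x=7 → posterior Inverse-Gamma(19/2, 107/3)
obs 4: x=0 → posterior Inverse-Gamma(10, 113/3)
obs 5: x=-1 → posterior Inverse-Gamma(21/2, 253/6)
obs 6: x=-2 → posterior Inverse-Gamma(11, 301/6)
obs 7: x=1/4 → posterior Inverse-Gamma(23/2, 4963/96)
obs 8: x=1/2 → posterior Inverse-Gamma(12, 5071/96)
obs 9: x=3/2 → posterior Inverse-Gamma(25/2, 5083/96)
obs 10: x=3/2 → posterior Inverse-Gamma(13, 5095/96)
obs 11: x=1/4 → posterior Inverse-Gamma(27/2, 2621/48)
obs 12: x=-8 → posterior Inverse-Gamma(14, 5021/48)
obs 13: x=-2 → posterior Inverse-Gamma(29/2, 5405/48)

k = 6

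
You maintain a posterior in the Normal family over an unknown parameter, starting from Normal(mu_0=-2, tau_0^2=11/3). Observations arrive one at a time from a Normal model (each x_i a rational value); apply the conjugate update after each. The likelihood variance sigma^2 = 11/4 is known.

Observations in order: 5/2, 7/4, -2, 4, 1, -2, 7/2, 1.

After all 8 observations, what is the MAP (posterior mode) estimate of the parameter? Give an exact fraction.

obs 1: x=5/2 → posterior Normal(4/7, 11/7)
obs 2: x=7/4 → posterior Normal(1, 1)
obs 3: x=-2 → posterior Normal(1/5, 11/15)
obs 4: x=4 → posterior Normal(1, 11/19)
obs 5: x=1 → posterior Normal(1, 11/23)
obs 6: x=-2 → posterior Normal(5/9, 11/27)
obs 7: x=7/2 → posterior Normal(29/31, 11/31)
obs 8: x=1 → posterior Normal(33/35, 11/35)

33/35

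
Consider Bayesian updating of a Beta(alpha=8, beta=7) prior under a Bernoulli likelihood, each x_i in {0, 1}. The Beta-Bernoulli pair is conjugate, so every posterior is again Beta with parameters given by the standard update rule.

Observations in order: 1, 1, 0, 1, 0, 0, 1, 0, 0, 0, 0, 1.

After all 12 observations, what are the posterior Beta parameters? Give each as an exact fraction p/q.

alpha=13, beta=14

obs 1: x=1 → posterior Beta(9, 7)
obs 2: x=1 → posterior Beta(10, 7)
obs 3: x=0 → posterior Beta(10, 8)
obs 4: x=1 → posterior Beta(11, 8)
obs 5: x=0 → posterior Beta(11, 9)
obs 6: x=0 → posterior Beta(11, 10)
obs 7: x=1 → posterior Beta(12, 10)
obs 8: x=0 → posterior Beta(12, 11)
obs 9: x=0 → posterior Beta(12, 12)
obs 10: x=0 → posterior Beta(12, 13)
obs 11: x=0 → posterior Beta(12, 14)
obs 12: x=1 → posterior Beta(13, 14)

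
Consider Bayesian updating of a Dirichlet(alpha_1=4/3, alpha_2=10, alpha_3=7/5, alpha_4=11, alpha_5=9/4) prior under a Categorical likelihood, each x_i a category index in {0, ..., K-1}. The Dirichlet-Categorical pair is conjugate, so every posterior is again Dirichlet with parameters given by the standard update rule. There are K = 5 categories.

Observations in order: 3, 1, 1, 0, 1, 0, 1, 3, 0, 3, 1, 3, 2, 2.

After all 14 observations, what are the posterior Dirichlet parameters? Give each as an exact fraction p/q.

alpha_1=13/3, alpha_2=15, alpha_3=17/5, alpha_4=15, alpha_5=9/4

obs 1: x=3 → posterior Dirichlet(4/3, 10, 7/5, 12, 9/4)
obs 2: x=1 → posterior Dirichlet(4/3, 11, 7/5, 12, 9/4)
obs 3: x=1 → posterior Dirichlet(4/3, 12, 7/5, 12, 9/4)
obs 4: x=0 → posterior Dirichlet(7/3, 12, 7/5, 12, 9/4)
obs 5: x=1 → posterior Dirichlet(7/3, 13, 7/5, 12, 9/4)
obs 6: x=0 → posterior Dirichlet(10/3, 13, 7/5, 12, 9/4)
obs 7: x=1 → posterior Dirichlet(10/3, 14, 7/5, 12, 9/4)
obs 8: x=3 → posterior Dirichlet(10/3, 14, 7/5, 13, 9/4)
obs 9: x=0 → posterior Dirichlet(13/3, 14, 7/5, 13, 9/4)
obs 10: x=3 → posterior Dirichlet(13/3, 14, 7/5, 14, 9/4)
obs 11: x=1 → posterior Dirichlet(13/3, 15, 7/5, 14, 9/4)
obs 12: x=3 → posterior Dirichlet(13/3, 15, 7/5, 15, 9/4)
obs 13: x=2 → posterior Dirichlet(13/3, 15, 12/5, 15, 9/4)
obs 14: x=2 → posterior Dirichlet(13/3, 15, 17/5, 15, 9/4)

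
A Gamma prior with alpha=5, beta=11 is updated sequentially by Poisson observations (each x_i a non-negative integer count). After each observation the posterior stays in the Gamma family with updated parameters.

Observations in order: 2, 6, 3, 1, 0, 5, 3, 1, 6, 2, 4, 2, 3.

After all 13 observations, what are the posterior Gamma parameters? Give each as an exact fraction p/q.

obs 1: x=2 → posterior Gamma(7, 12)
obs 2: x=6 → posterior Gamma(13, 13)
obs 3: x=3 → posterior Gamma(16, 14)
obs 4: x=1 → posterior Gamma(17, 15)
obs 5: x=0 → posterior Gamma(17, 16)
obs 6: x=5 → posterior Gamma(22, 17)
obs 7: x=3 → posterior Gamma(25, 18)
obs 8: x=1 → posterior Gamma(26, 19)
obs 9: x=6 → posterior Gamma(32, 20)
obs 10: x=2 → posterior Gamma(34, 21)
obs 11: x=4 → posterior Gamma(38, 22)
obs 12: x=2 → posterior Gamma(40, 23)
obs 13: x=3 → posterior Gamma(43, 24)

alpha=43, beta=24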